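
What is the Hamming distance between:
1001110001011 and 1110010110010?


XOR: 0111100111001
Count of 1s: 8

8


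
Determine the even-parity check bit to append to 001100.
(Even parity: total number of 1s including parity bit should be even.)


Number of 1s in data: 2
Parity bit: 0

0


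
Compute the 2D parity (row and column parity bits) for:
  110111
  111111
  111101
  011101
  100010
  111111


Row parities: 101000
Column parities: 110101

Row P: 101000, Col P: 110101, Corner: 0


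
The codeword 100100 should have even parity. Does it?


Number of 1s: 2

Yes, parity is correct (2 ones)


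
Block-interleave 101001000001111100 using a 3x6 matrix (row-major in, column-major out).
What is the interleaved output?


Matrix:
  101001
  000001
  111100
Read columns: 101001101001000110

101001101001000110


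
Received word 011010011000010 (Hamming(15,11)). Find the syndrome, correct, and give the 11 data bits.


Syndrome = 11: error at position 11

Data: 11001010010 (corrected bit 11)


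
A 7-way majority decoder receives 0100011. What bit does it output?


Ones: 3 out of 7
Threshold: 4

0 (3/7 voted 1)


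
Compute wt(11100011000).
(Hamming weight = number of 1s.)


Counting 1s in 11100011000

5


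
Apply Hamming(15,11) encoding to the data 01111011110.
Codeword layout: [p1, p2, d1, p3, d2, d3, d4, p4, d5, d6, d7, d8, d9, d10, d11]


Parity bits: p1=1, p2=0, p3=0, p4=1

100011111011110


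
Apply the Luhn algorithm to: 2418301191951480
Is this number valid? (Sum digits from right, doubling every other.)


Luhn sum = 64
64 mod 10 = 4

Invalid (Luhn sum mod 10 = 4)


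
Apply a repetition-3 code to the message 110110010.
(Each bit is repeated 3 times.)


Each bit -> 3 copies

111111000111111000000111000


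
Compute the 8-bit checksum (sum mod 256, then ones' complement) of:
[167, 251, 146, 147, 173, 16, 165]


Sum = 1065 mod 256 = 41
Complement = 214

214


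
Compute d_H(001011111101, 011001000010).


XOR: 010010111111
Count of 1s: 8

8


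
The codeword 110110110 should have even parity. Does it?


Number of 1s: 6

Yes, parity is correct (6 ones)


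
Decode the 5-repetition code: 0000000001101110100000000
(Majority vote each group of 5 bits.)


Groups: 00000, 00001, 10111, 01000, 00000
Majority votes: 00100

00100


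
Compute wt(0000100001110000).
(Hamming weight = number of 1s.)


Counting 1s in 0000100001110000

4


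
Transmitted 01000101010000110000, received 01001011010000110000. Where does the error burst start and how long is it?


XOR: 00001110000000000000

Burst at position 4, length 3


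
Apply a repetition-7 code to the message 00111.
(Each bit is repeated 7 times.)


Each bit -> 7 copies

00000000000000111111111111111111111


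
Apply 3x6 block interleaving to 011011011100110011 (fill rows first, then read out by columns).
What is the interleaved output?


Matrix:
  011011
  011100
  110011
Read columns: 001111110010101101

001111110010101101


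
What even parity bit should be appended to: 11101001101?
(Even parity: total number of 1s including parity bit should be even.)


Number of 1s in data: 7
Parity bit: 1

1


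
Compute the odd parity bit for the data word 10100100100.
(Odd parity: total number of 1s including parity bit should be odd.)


Number of 1s in data: 4
Parity bit: 1

1


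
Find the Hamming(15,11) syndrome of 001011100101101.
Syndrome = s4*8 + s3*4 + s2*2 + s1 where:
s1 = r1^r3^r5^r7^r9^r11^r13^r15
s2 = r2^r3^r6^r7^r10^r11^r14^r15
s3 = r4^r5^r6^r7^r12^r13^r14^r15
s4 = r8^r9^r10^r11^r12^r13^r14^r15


s1=1, s2=1, s3=0, s4=0

Syndrome = 3 (error at position 3)


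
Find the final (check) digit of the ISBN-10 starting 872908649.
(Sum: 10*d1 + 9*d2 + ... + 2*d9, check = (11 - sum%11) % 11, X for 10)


Weighted sum: 316
316 mod 11 = 8

Check digit: 3


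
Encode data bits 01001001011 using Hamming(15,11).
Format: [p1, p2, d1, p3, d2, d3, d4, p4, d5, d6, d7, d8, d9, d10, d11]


Parity bits: p1=1, p2=0, p3=0, p4=0

100010001001011


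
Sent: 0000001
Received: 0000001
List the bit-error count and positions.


XOR: 0000000

0 errors (received matches sent)


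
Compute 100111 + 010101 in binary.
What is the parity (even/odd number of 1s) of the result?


100111 = 39
010101 = 21
Sum = 60 = 111100
1s count = 4

even parity (4 ones in 111100)


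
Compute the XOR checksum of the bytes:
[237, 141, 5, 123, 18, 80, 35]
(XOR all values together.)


XOR chain: 237 ^ 141 ^ 5 ^ 123 ^ 18 ^ 80 ^ 35 = 127

127


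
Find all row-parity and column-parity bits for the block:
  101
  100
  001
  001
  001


Row parities: 01111
Column parities: 000

Row P: 01111, Col P: 000, Corner: 0


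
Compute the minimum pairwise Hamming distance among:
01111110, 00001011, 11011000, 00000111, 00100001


Comparing all pairs, minimum distance: 2
Can detect 1 errors, correct 0 errors

2


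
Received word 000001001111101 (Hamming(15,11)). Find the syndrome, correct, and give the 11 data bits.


Syndrome = 0: no error detected

Data: 00101111101 (no errors)


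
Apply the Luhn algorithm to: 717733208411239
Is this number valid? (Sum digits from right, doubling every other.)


Luhn sum = 68
68 mod 10 = 8

Invalid (Luhn sum mod 10 = 8)


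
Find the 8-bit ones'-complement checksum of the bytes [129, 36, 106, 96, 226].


Sum = 593 mod 256 = 81
Complement = 174

174


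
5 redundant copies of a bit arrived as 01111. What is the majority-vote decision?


Ones: 4 out of 5
Threshold: 3

1 (4/5 voted 1)


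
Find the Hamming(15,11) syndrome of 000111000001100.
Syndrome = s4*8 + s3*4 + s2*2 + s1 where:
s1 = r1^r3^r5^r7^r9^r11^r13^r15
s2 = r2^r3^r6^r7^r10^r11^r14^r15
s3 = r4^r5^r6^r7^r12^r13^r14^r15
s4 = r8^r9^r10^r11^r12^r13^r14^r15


s1=0, s2=1, s3=1, s4=0

Syndrome = 6 (error at position 6)


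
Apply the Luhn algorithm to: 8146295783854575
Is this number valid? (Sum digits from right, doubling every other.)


Luhn sum = 88
88 mod 10 = 8

Invalid (Luhn sum mod 10 = 8)


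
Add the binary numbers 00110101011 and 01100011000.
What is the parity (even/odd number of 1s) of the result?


00110101011 = 427
01100011000 = 792
Sum = 1219 = 10011000011
1s count = 5

odd parity (5 ones in 10011000011)


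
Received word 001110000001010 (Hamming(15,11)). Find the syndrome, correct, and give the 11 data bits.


Syndrome = 0: no error detected

Data: 11000001010 (no errors)


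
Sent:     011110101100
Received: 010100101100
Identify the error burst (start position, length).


XOR: 001010000000

Burst at position 2, length 3


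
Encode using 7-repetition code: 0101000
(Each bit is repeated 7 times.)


Each bit -> 7 copies

0000000111111100000001111111000000000000000000000


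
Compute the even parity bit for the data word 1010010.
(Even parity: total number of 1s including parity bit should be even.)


Number of 1s in data: 3
Parity bit: 1

1


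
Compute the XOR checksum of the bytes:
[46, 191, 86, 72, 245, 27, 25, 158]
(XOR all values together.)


XOR chain: 46 ^ 191 ^ 86 ^ 72 ^ 245 ^ 27 ^ 25 ^ 158 = 230

230


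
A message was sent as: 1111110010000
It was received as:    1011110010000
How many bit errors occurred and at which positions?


XOR: 0100000000000

1 error(s) at position(s): 1


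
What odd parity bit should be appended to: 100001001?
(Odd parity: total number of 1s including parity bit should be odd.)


Number of 1s in data: 3
Parity bit: 0

0


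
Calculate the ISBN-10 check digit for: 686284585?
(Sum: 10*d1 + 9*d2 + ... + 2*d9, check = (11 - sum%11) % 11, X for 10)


Weighted sum: 316
316 mod 11 = 8

Check digit: 3


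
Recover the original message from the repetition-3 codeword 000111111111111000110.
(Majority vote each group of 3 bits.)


Groups: 000, 111, 111, 111, 111, 000, 110
Majority votes: 0111101

0111101


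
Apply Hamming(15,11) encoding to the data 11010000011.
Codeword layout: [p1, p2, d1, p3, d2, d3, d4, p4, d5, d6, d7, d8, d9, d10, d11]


Parity bits: p1=0, p2=0, p3=0, p4=0

001010100000011


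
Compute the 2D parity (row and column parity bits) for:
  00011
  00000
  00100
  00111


Row parities: 0011
Column parities: 00000

Row P: 0011, Col P: 00000, Corner: 0


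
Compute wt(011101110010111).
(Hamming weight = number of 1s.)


Counting 1s in 011101110010111

10


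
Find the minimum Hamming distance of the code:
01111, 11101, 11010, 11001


Comparing all pairs, minimum distance: 1
Can detect 0 errors, correct 0 errors

1


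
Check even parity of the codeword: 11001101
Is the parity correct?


Number of 1s: 5

No, parity error (5 ones)


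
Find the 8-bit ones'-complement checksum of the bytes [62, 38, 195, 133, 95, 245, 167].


Sum = 935 mod 256 = 167
Complement = 88

88


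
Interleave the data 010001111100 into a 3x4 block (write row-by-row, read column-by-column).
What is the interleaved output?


Matrix:
  0100
  0111
  1100
Read columns: 001111010010

001111010010


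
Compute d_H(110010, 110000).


XOR: 000010
Count of 1s: 1

1


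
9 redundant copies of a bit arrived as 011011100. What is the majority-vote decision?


Ones: 5 out of 9
Threshold: 5

1 (5/9 voted 1)


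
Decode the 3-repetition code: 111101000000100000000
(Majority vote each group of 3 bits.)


Groups: 111, 101, 000, 000, 100, 000, 000
Majority votes: 1100000

1100000


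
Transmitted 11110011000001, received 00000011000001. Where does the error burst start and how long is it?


XOR: 11110000000000

Burst at position 0, length 4


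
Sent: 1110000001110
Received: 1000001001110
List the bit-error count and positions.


XOR: 0110001000000

3 error(s) at position(s): 1, 2, 6


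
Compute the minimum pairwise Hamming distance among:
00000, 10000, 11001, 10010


Comparing all pairs, minimum distance: 1
Can detect 0 errors, correct 0 errors

1


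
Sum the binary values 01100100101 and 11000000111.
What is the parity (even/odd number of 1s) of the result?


01100100101 = 805
11000000111 = 1543
Sum = 2348 = 100100101100
1s count = 5

odd parity (5 ones in 100100101100)


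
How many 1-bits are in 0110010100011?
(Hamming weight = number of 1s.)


Counting 1s in 0110010100011

6


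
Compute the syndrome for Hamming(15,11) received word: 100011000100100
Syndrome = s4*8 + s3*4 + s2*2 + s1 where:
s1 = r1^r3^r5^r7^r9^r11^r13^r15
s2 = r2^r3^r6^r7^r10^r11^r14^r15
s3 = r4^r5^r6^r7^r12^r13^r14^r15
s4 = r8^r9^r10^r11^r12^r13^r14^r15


s1=1, s2=0, s3=1, s4=0

Syndrome = 5 (error at position 5)


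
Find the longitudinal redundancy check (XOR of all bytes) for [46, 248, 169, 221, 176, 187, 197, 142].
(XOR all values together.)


XOR chain: 46 ^ 248 ^ 169 ^ 221 ^ 176 ^ 187 ^ 197 ^ 142 = 226

226


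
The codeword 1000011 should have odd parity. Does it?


Number of 1s: 3

Yes, parity is correct (3 ones)


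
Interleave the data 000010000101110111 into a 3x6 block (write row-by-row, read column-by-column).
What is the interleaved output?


Matrix:
  000010
  000101
  110111
Read columns: 001001000011101011

001001000011101011


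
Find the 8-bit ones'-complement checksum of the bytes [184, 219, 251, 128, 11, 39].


Sum = 832 mod 256 = 64
Complement = 191

191


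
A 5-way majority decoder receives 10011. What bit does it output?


Ones: 3 out of 5
Threshold: 3

1 (3/5 voted 1)


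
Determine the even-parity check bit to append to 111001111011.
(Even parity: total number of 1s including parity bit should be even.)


Number of 1s in data: 9
Parity bit: 1

1


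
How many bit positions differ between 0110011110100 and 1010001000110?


XOR: 1100010110010
Count of 1s: 6

6


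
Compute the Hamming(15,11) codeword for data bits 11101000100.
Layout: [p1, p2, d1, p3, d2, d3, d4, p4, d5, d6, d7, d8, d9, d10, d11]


Parity bits: p1=0, p2=0, p3=1, p4=0

001111001000100


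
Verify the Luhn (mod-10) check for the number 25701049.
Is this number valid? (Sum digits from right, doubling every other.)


Luhn sum = 33
33 mod 10 = 3

Invalid (Luhn sum mod 10 = 3)


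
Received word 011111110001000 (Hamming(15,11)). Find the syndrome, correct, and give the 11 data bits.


Syndrome = 5: error at position 5

Data: 10110001000 (corrected bit 5)


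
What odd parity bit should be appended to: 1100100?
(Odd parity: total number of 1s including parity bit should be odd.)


Number of 1s in data: 3
Parity bit: 0

0


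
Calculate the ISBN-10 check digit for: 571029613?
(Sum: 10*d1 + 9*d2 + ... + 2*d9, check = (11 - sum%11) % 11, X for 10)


Weighted sum: 211
211 mod 11 = 2

Check digit: 9


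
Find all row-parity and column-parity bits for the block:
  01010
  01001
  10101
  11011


Row parities: 0010
Column parities: 01101

Row P: 0010, Col P: 01101, Corner: 1


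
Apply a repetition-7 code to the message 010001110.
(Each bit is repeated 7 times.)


Each bit -> 7 copies

000000011111110000000000000000000001111111111111111111110000000


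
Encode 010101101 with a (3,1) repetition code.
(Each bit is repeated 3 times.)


Each bit -> 3 copies

000111000111000111111000111


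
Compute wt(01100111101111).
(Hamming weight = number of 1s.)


Counting 1s in 01100111101111

10


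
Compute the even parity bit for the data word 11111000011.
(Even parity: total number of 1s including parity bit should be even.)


Number of 1s in data: 7
Parity bit: 1

1


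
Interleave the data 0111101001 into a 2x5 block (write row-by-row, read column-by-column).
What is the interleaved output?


Matrix:
  01111
  01001
Read columns: 0011101011

0011101011


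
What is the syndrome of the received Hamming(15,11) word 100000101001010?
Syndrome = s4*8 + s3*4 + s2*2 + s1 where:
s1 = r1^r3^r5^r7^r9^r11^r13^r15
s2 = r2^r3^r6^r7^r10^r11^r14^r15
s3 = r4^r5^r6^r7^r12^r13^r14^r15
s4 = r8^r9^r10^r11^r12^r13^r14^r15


s1=1, s2=0, s3=1, s4=1

Syndrome = 13 (error at position 13)


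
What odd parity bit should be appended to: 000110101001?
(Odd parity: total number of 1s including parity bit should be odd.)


Number of 1s in data: 5
Parity bit: 0

0


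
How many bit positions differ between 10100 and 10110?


XOR: 00010
Count of 1s: 1

1


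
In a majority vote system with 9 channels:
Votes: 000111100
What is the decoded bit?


Ones: 4 out of 9
Threshold: 5

0 (4/9 voted 1)


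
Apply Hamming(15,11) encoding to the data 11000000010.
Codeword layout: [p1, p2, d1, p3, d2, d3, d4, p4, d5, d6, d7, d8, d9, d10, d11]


Parity bits: p1=0, p2=0, p3=0, p4=1

001010010000010


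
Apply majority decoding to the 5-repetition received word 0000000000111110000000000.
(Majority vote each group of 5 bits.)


Groups: 00000, 00000, 11111, 00000, 00000
Majority votes: 00100

00100


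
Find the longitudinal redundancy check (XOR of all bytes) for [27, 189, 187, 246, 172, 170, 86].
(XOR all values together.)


XOR chain: 27 ^ 189 ^ 187 ^ 246 ^ 172 ^ 170 ^ 86 = 187

187


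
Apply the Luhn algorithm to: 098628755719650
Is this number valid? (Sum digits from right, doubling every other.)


Luhn sum = 64
64 mod 10 = 4

Invalid (Luhn sum mod 10 = 4)


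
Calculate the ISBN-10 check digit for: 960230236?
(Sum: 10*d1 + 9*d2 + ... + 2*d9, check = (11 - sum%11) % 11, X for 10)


Weighted sum: 205
205 mod 11 = 7

Check digit: 4


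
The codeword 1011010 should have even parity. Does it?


Number of 1s: 4

Yes, parity is correct (4 ones)


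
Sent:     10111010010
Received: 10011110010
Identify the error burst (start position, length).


XOR: 00100100000

Burst at position 2, length 4


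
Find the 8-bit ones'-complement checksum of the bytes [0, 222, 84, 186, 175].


Sum = 667 mod 256 = 155
Complement = 100

100


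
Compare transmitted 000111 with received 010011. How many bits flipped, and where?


XOR: 010100

2 error(s) at position(s): 1, 3


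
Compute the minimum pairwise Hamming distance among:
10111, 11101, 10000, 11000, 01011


Comparing all pairs, minimum distance: 1
Can detect 0 errors, correct 0 errors

1


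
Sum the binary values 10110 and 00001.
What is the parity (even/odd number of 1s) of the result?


10110 = 22
00001 = 1
Sum = 23 = 10111
1s count = 4

even parity (4 ones in 10111)


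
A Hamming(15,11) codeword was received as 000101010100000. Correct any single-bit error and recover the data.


Syndrome = 0: no error detected

Data: 00100100000 (no errors)


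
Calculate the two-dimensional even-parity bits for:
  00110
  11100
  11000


Row parities: 010
Column parities: 00010

Row P: 010, Col P: 00010, Corner: 1


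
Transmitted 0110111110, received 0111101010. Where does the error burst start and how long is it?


XOR: 0001010100

Burst at position 3, length 5


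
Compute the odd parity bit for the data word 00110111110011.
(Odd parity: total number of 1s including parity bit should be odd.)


Number of 1s in data: 9
Parity bit: 0

0


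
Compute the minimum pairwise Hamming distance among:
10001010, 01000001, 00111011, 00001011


Comparing all pairs, minimum distance: 2
Can detect 1 errors, correct 0 errors

2


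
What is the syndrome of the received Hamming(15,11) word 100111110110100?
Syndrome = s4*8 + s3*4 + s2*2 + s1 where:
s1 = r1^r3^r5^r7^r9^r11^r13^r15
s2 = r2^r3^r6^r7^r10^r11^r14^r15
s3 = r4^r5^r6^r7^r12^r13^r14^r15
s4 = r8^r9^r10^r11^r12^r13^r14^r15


s1=1, s2=0, s3=1, s4=0

Syndrome = 5 (error at position 5)


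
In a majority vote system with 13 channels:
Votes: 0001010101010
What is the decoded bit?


Ones: 5 out of 13
Threshold: 7

0 (5/13 voted 1)


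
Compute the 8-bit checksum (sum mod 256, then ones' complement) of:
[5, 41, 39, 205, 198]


Sum = 488 mod 256 = 232
Complement = 23

23


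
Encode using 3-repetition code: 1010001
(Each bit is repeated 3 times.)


Each bit -> 3 copies

111000111000000000111


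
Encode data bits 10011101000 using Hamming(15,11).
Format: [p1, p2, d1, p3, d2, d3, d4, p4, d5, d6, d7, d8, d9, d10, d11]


Parity bits: p1=1, p2=1, p3=0, p4=1

111000111101000


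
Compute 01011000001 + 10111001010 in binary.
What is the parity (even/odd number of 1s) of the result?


01011000001 = 705
10111001010 = 1482
Sum = 2187 = 100010001011
1s count = 5

odd parity (5 ones in 100010001011)


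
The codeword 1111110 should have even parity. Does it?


Number of 1s: 6

Yes, parity is correct (6 ones)


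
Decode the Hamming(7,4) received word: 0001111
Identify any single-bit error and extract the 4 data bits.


Syndrome = 0: no error detected

Data: 0111 (no errors)


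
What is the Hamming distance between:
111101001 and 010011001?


XOR: 101110000
Count of 1s: 4

4


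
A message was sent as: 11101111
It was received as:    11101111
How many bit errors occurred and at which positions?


XOR: 00000000

0 errors (received matches sent)


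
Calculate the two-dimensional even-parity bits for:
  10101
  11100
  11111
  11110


Row parities: 1110
Column parities: 01000

Row P: 1110, Col P: 01000, Corner: 1


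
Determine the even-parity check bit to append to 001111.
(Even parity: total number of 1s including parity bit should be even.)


Number of 1s in data: 4
Parity bit: 0

0


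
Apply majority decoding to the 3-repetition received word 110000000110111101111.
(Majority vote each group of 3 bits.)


Groups: 110, 000, 000, 110, 111, 101, 111
Majority votes: 1001111

1001111


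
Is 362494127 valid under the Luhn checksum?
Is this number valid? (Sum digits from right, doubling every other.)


Luhn sum = 45
45 mod 10 = 5

Invalid (Luhn sum mod 10 = 5)


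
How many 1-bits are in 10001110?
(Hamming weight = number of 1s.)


Counting 1s in 10001110

4


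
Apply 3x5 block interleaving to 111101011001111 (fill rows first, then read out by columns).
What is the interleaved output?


Matrix:
  11110
  10110
  01111
Read columns: 110101111111001

110101111111001


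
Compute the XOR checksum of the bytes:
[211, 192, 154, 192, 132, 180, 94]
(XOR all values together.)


XOR chain: 211 ^ 192 ^ 154 ^ 192 ^ 132 ^ 180 ^ 94 = 39

39


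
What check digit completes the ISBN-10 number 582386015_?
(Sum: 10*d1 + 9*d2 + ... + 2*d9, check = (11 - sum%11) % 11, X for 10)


Weighted sum: 250
250 mod 11 = 8

Check digit: 3


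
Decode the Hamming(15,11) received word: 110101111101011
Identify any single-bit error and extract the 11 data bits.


Syndrome = 0: no error detected

Data: 00111101011 (no errors)


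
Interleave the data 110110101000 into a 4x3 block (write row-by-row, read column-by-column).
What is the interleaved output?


Matrix:
  110
  110
  101
  000
Read columns: 111011000010

111011000010


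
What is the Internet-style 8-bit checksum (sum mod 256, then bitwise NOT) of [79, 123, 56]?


Sum = 258 mod 256 = 2
Complement = 253

253


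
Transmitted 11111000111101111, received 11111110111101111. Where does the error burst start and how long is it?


XOR: 00000110000000000

Burst at position 5, length 2


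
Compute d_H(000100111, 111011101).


XOR: 111111010
Count of 1s: 7

7


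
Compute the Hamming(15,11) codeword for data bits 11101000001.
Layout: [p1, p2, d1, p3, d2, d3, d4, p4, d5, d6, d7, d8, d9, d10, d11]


Parity bits: p1=0, p2=1, p3=1, p4=0

011111001000001


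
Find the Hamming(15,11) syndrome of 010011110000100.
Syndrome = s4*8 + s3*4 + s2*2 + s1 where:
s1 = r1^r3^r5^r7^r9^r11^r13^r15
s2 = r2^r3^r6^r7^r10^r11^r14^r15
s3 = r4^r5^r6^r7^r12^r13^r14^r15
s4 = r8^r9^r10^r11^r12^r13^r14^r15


s1=1, s2=1, s3=0, s4=0

Syndrome = 3 (error at position 3)


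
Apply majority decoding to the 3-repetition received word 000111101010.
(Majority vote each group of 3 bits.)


Groups: 000, 111, 101, 010
Majority votes: 0110

0110


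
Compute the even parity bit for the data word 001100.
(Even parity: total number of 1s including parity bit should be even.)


Number of 1s in data: 2
Parity bit: 0

0


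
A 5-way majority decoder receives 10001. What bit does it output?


Ones: 2 out of 5
Threshold: 3

0 (2/5 voted 1)


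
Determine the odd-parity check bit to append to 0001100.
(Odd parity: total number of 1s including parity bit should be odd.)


Number of 1s in data: 2
Parity bit: 1

1


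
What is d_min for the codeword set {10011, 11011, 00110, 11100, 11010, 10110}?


Comparing all pairs, minimum distance: 1
Can detect 0 errors, correct 0 errors

1


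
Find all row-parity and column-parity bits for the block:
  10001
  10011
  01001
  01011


Row parities: 0101
Column parities: 00000

Row P: 0101, Col P: 00000, Corner: 0


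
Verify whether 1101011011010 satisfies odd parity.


Number of 1s: 8

No, parity error (8 ones)


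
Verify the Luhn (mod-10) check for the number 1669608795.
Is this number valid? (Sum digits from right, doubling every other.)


Luhn sum = 51
51 mod 10 = 1

Invalid (Luhn sum mod 10 = 1)


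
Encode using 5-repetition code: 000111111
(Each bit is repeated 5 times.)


Each bit -> 5 copies

000000000000000111111111111111111111111111111


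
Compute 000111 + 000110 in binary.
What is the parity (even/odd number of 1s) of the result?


000111 = 7
000110 = 6
Sum = 13 = 1101
1s count = 3

odd parity (3 ones in 1101)


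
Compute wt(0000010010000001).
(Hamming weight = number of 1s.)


Counting 1s in 0000010010000001

3


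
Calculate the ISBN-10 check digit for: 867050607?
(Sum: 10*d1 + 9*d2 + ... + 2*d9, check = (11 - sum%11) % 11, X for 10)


Weighted sum: 258
258 mod 11 = 5

Check digit: 6


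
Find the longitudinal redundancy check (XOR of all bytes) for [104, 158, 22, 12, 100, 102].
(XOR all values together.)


XOR chain: 104 ^ 158 ^ 22 ^ 12 ^ 100 ^ 102 = 238

238


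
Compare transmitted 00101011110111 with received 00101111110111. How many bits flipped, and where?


XOR: 00000100000000

1 error(s) at position(s): 5


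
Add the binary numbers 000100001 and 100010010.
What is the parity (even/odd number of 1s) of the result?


000100001 = 33
100010010 = 274
Sum = 307 = 100110011
1s count = 5

odd parity (5 ones in 100110011)


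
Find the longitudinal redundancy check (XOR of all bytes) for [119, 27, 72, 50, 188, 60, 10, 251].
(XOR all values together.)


XOR chain: 119 ^ 27 ^ 72 ^ 50 ^ 188 ^ 60 ^ 10 ^ 251 = 103

103


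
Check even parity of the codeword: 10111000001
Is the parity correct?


Number of 1s: 5

No, parity error (5 ones)


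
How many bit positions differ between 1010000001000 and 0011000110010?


XOR: 1001000111010
Count of 1s: 6

6


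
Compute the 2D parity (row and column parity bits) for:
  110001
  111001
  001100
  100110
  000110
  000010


Row parities: 100101
Column parities: 100110

Row P: 100101, Col P: 100110, Corner: 1


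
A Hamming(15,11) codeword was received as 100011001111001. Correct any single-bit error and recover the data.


Syndrome = 9: error at position 9

Data: 01100111001 (corrected bit 9)


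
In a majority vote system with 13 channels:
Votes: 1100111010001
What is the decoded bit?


Ones: 7 out of 13
Threshold: 7

1 (7/13 voted 1)


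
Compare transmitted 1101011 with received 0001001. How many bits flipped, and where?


XOR: 1100010

3 error(s) at position(s): 0, 1, 5


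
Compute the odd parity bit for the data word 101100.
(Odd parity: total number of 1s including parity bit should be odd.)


Number of 1s in data: 3
Parity bit: 0

0


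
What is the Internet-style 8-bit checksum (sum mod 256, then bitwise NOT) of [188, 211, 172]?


Sum = 571 mod 256 = 59
Complement = 196

196


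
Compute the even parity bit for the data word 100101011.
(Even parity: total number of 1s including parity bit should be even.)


Number of 1s in data: 5
Parity bit: 1

1


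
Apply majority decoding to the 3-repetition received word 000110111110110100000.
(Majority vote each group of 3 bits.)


Groups: 000, 110, 111, 110, 110, 100, 000
Majority votes: 0111100

0111100


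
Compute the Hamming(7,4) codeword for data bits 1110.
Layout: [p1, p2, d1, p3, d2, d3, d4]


Parity bits: p1=0, p2=0, p3=0

0010110


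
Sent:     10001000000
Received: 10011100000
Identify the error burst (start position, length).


XOR: 00010100000

Burst at position 3, length 3


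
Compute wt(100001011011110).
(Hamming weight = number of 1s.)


Counting 1s in 100001011011110

8


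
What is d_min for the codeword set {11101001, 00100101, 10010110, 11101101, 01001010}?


Comparing all pairs, minimum distance: 1
Can detect 0 errors, correct 0 errors

1


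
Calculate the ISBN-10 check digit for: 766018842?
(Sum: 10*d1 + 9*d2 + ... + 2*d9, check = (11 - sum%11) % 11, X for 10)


Weighted sum: 266
266 mod 11 = 2

Check digit: 9


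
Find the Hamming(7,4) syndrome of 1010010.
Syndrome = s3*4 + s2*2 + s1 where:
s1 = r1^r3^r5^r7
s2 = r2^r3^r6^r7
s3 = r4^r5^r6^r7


s1=0, s2=0, s3=1

Syndrome = 4 (error at position 4)


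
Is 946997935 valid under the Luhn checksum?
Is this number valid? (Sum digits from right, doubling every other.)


Luhn sum = 66
66 mod 10 = 6

Invalid (Luhn sum mod 10 = 6)


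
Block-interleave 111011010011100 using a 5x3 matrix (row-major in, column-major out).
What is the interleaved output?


Matrix:
  111
  011
  010
  011
  100
Read columns: 100011111011010

100011111011010


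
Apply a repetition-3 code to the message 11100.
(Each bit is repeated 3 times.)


Each bit -> 3 copies

111111111000000


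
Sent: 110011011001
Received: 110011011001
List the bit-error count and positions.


XOR: 000000000000

0 errors (received matches sent)


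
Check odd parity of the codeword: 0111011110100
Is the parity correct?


Number of 1s: 8

No, parity error (8 ones)


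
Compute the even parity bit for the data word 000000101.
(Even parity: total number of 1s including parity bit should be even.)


Number of 1s in data: 2
Parity bit: 0

0


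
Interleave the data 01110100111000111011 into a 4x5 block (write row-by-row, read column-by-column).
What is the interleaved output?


Matrix:
  01110
  10011
  10001
  11011
Read columns: 01111001100011010111

01111001100011010111


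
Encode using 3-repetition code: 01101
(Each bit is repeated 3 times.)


Each bit -> 3 copies

000111111000111


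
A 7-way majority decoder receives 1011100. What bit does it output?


Ones: 4 out of 7
Threshold: 4

1 (4/7 voted 1)


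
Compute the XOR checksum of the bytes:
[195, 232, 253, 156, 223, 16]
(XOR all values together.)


XOR chain: 195 ^ 232 ^ 253 ^ 156 ^ 223 ^ 16 = 133

133


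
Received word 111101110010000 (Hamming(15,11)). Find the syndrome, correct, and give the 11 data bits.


Syndrome = 6: error at position 6

Data: 10010010000 (corrected bit 6)


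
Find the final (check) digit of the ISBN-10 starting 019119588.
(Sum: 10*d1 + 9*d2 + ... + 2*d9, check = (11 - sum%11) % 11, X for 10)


Weighted sum: 199
199 mod 11 = 1

Check digit: X


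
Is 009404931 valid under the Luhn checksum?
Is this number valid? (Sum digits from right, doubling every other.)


Luhn sum = 41
41 mod 10 = 1

Invalid (Luhn sum mod 10 = 1)


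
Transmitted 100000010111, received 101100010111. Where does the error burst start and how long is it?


XOR: 001100000000

Burst at position 2, length 2


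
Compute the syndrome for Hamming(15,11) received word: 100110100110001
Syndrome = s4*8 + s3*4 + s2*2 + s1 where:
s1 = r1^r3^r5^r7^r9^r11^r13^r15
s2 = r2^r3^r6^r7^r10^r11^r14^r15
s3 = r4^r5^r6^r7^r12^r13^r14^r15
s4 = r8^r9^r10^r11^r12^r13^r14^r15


s1=1, s2=0, s3=0, s4=1

Syndrome = 9 (error at position 9)


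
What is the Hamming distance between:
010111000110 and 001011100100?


XOR: 011100100010
Count of 1s: 5

5


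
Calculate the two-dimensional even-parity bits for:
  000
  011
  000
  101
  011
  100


Row parities: 000001
Column parities: 001

Row P: 000001, Col P: 001, Corner: 1


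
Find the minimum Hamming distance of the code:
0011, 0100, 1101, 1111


Comparing all pairs, minimum distance: 1
Can detect 0 errors, correct 0 errors

1


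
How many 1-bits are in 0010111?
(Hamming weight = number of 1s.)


Counting 1s in 0010111

4


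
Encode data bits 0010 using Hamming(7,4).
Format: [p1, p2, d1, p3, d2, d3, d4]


Parity bits: p1=0, p2=1, p3=1

0101010


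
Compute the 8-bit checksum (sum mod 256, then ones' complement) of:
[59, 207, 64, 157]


Sum = 487 mod 256 = 231
Complement = 24

24


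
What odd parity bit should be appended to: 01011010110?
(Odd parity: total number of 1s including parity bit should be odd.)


Number of 1s in data: 6
Parity bit: 1

1


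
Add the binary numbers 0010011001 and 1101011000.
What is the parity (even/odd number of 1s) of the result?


0010011001 = 153
1101011000 = 856
Sum = 1009 = 1111110001
1s count = 7

odd parity (7 ones in 1111110001)


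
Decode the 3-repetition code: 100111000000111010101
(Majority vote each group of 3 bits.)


Groups: 100, 111, 000, 000, 111, 010, 101
Majority votes: 0100101

0100101


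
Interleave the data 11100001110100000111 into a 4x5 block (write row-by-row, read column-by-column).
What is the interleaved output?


Matrix:
  11100
  00111
  01000
  00111
Read columns: 10001010110101010101

10001010110101010101


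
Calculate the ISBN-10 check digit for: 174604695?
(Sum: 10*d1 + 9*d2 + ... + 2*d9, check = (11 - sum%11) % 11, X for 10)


Weighted sum: 228
228 mod 11 = 8

Check digit: 3


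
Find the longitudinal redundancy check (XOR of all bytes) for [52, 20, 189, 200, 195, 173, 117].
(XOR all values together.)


XOR chain: 52 ^ 20 ^ 189 ^ 200 ^ 195 ^ 173 ^ 117 = 78

78


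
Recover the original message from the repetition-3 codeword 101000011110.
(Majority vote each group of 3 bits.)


Groups: 101, 000, 011, 110
Majority votes: 1011

1011


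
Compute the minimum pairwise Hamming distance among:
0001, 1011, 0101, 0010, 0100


Comparing all pairs, minimum distance: 1
Can detect 0 errors, correct 0 errors

1


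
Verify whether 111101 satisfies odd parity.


Number of 1s: 5

Yes, parity is correct (5 ones)


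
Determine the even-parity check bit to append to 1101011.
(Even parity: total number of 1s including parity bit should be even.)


Number of 1s in data: 5
Parity bit: 1

1


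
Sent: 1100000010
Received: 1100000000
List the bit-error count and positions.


XOR: 0000000010

1 error(s) at position(s): 8


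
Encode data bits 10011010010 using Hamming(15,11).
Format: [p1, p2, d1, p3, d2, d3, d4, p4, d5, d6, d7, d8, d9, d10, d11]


Parity bits: p1=0, p2=0, p3=0, p4=1

001000111010010


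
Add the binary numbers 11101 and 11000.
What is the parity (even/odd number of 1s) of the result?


11101 = 29
11000 = 24
Sum = 53 = 110101
1s count = 4

even parity (4 ones in 110101)


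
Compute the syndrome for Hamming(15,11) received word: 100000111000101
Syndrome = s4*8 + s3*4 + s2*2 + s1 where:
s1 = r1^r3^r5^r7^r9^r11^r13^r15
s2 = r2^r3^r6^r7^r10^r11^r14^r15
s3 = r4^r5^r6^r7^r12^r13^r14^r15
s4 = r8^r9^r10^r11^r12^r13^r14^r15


s1=1, s2=0, s3=1, s4=0

Syndrome = 5 (error at position 5)


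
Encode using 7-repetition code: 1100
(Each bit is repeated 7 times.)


Each bit -> 7 copies

1111111111111100000000000000


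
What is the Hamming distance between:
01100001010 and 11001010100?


XOR: 10101011110
Count of 1s: 7

7


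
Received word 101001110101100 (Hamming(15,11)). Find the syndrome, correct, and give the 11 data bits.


Syndrome = 0: no error detected

Data: 10110101100 (no errors)


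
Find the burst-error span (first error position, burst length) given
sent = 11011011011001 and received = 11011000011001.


XOR: 00000011000000

Burst at position 6, length 2


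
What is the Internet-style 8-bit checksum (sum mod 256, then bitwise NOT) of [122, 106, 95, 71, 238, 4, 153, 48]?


Sum = 837 mod 256 = 69
Complement = 186

186


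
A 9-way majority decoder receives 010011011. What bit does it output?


Ones: 5 out of 9
Threshold: 5

1 (5/9 voted 1)


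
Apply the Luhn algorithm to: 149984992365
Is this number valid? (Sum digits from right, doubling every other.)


Luhn sum = 68
68 mod 10 = 8

Invalid (Luhn sum mod 10 = 8)


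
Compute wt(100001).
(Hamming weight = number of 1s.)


Counting 1s in 100001

2


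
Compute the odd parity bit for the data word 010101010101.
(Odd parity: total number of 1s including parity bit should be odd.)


Number of 1s in data: 6
Parity bit: 1

1


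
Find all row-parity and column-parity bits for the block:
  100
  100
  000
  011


Row parities: 1100
Column parities: 011

Row P: 1100, Col P: 011, Corner: 0


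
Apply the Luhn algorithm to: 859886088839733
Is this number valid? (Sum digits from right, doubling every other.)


Luhn sum = 86
86 mod 10 = 6

Invalid (Luhn sum mod 10 = 6)


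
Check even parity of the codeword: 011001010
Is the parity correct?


Number of 1s: 4

Yes, parity is correct (4 ones)


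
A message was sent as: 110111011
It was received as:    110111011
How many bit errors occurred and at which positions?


XOR: 000000000

0 errors (received matches sent)


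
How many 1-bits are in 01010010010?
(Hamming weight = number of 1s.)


Counting 1s in 01010010010

4


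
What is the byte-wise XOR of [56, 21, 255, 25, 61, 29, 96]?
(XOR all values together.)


XOR chain: 56 ^ 21 ^ 255 ^ 25 ^ 61 ^ 29 ^ 96 = 139

139


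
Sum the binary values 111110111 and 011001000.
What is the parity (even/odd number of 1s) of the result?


111110111 = 503
011001000 = 200
Sum = 703 = 1010111111
1s count = 8

even parity (8 ones in 1010111111)


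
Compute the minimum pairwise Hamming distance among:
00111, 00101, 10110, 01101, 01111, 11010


Comparing all pairs, minimum distance: 1
Can detect 0 errors, correct 0 errors

1


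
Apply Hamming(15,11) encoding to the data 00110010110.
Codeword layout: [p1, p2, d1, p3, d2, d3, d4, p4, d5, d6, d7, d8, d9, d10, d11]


Parity bits: p1=1, p2=0, p3=0, p4=1

100001110010110


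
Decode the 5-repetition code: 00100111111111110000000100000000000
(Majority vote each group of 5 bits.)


Groups: 00100, 11111, 11111, 10000, 00010, 00000, 00000
Majority votes: 0110000

0110000


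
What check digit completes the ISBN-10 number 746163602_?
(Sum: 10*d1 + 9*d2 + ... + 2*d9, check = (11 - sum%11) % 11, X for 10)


Weighted sum: 240
240 mod 11 = 9

Check digit: 2


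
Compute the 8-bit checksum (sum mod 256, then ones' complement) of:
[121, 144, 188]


Sum = 453 mod 256 = 197
Complement = 58

58


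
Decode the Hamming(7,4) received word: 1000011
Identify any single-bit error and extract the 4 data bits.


Syndrome = 0: no error detected

Data: 0011 (no errors)


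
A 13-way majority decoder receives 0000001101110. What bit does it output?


Ones: 5 out of 13
Threshold: 7

0 (5/13 voted 1)


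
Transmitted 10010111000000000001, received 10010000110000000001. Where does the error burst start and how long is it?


XOR: 00000111110000000000

Burst at position 5, length 5


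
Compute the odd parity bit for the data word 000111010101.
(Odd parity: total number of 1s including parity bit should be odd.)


Number of 1s in data: 6
Parity bit: 1

1


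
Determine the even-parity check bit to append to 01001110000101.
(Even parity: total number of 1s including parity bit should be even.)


Number of 1s in data: 6
Parity bit: 0

0


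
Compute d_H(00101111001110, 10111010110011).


XOR: 10010101111101
Count of 1s: 9

9


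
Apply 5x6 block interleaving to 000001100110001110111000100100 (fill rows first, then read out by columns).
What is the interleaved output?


Matrix:
  000001
  100110
  001110
  111000
  100100
Read columns: 010110001000110011010110010000

010110001000110011010110010000


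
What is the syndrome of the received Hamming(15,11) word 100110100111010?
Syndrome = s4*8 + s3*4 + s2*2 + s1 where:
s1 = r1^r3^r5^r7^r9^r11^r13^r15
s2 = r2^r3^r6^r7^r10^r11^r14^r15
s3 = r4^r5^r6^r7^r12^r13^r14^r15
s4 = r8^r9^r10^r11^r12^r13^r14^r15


s1=0, s2=0, s3=1, s4=0

Syndrome = 4 (error at position 4)


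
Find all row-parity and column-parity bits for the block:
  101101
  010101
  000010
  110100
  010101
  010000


Row parities: 011111
Column parities: 001011

Row P: 011111, Col P: 001011, Corner: 1


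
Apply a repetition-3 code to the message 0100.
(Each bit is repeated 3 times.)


Each bit -> 3 copies

000111000000


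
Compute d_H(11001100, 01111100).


XOR: 10110000
Count of 1s: 3

3


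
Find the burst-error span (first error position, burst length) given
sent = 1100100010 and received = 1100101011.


XOR: 0000001001

Burst at position 6, length 4


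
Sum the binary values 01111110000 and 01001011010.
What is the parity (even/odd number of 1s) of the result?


01111110000 = 1008
01001011010 = 602
Sum = 1610 = 11001001010
1s count = 5

odd parity (5 ones in 11001001010)


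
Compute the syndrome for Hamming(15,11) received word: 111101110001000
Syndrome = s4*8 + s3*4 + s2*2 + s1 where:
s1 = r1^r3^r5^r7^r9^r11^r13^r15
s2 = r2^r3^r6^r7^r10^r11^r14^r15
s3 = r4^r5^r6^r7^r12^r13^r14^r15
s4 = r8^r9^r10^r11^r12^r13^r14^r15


s1=1, s2=0, s3=0, s4=0

Syndrome = 1 (error at position 1)
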